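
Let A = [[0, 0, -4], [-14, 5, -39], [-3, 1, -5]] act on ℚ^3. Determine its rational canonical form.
The invariant factors of A (the non-unit diagonal entries of the Smith normal form of xI - A over ℚ[x]) are x^3 + 2x + 4, each dividing the next. The characteristic polynomial is their product, x^3 + 2x + 4.

The rational canonical form is the block-diagonal matrix of companion matrices C(f_i):
R = [[0, 0, -4], [1, 0, -2], [0, 1, 0]].

Note the characteristic polynomial does not split into linear factors over ℚ, so A has no Jordan form over ℚ; the rational canonical form exists over any field.

R = [[0, 0, -4], [1, 0, -2], [0, 1, 0]]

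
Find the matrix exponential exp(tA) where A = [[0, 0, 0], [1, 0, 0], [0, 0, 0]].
A has Jordan form J = [[0, 1, 0], [0, 0, 0], [0, 0, 0]] with A = PJP^{-1}, so e^{tA} = P e^{tJ} P^{-1}.

For a Jordan block J_k(λ), e^{tJ_k(λ)} = e^{λt} · (I + tN + t^2 N^2/2! + ... + t^{k-1} N^{k-1}/(k-1)!) where N is the nilpotent superdiagonal part.

Assembling the blocks and conjugating back gives the entries of e^{tA} as shown above.

e^{tA} = [[1, 0, 0], [t, 1, 0], [0, 0, 1]]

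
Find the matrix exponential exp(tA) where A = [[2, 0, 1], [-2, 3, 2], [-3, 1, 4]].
A has Jordan form J = [[3, 1, 0], [0, 3, 1], [0, 0, 3]] with A = PJP^{-1}, so e^{tA} = P e^{tJ} P^{-1}.

For a Jordan block J_k(λ), e^{tJ_k(λ)} = e^{λt} · (I + tN + t^2 N^2/2! + ... + t^{k-1} N^{k-1}/(k-1)!) where N is the nilpotent superdiagonal part.

Assembling the blocks and conjugating back gives the entries of e^{tA} as shown above.

e^{tA} = [[(-t^2 - t + 1)*e^{3*t}, t^2*e^{3*t}/2, t*e^{3*t}], [2*t*(-t - 1)*e^{3*t}, (t^2 + 1)*e^{3*t}, 2*t*e^{3*t}], [t*(-t - 3)*e^{3*t}, t*(t + 2)*e^{3*t}/2, (t + 1)*e^{3*t}]]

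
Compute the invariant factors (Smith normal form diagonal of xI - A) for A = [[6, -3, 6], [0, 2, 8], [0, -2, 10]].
The Jordan structure of A has elementary divisors (x - 6)^2, (x - 6). Arranging the block sizes at each eigenvalue in decreasing order and taking row products gives the invariant factors.

Invariant factors (smallest first, each dividing the next): x - 6, (x - 6)^2.

Check: the last factor (x - 6)^2 is the minimal polynomial, and the product (x - 6)^3 is the characteristic polynomial.

x - 6, (x - 6)^2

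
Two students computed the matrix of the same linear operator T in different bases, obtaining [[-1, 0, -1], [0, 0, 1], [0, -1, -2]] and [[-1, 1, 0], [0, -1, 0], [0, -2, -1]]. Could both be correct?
No.

Both have characteristic polynomial (x + 1)^3, but the minimal polynomial of A is (x + 1)^3 while the minimal polynomial of B is (x + 1)^2. The minimal polynomial is a similarity invariant, so A and B are not similar.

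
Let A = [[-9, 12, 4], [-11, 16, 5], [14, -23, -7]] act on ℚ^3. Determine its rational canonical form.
The invariant factors of A (the non-unit diagonal entries of the Smith normal form of xI - A over ℚ[x]) are x^3 - 2x - 5, each dividing the next. The characteristic polynomial is their product, x^3 - 2x - 5.

The rational canonical form is the block-diagonal matrix of companion matrices C(f_i):
R = [[0, 0, 5], [1, 0, 2], [0, 1, 0]].

Note the characteristic polynomial does not split into linear factors over ℚ, so A has no Jordan form over ℚ; the rational canonical form exists over any field.

R = [[0, 0, 5], [1, 0, 2], [0, 1, 0]]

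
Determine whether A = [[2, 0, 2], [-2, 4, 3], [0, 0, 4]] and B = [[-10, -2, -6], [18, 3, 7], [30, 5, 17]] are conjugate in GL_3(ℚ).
Two matrices over a field are similar if and only if they have the same invariant factors.

Both A and B have characteristic polynomial (x - 4)^2(x - 2) and minimal polynomial (x - 4)^2(x - 2). Computing further, both have invariant factors (x - 4)^2(x - 2). Hence A and B are similar.

Yes.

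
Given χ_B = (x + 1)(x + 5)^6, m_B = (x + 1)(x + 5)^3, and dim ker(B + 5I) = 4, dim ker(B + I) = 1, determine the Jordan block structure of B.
λ = -5: algebraic multiplicity 6 (exponent in χ_B), largest block size 3 (exponent in m_B), 4 blocks (geometric multiplicity). These force block sizes [3, 1, 1, 1].
λ = -1: algebraic multiplicity 1 (exponent in χ_B), largest block size 1 (exponent in m_B), 1 block (geometric multiplicity). This forces block sizes [1].

Jordan blocks: (-5, 3), (-5, 1), (-5, 1), (-5, 1), (-1, 1)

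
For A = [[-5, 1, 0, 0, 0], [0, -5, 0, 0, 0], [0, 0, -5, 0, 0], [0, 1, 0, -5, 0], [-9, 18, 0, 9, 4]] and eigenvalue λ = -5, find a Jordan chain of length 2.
v_1 = [[0, 1, 0, -2, 0]]^T, v_2 = [[1, 0, 0, 1, 0]]^T

We seek v_1 ∈ ker((A + 5I)^2) \ ker(A + 5I), then set v_{i+1} = (A + 5I) v_i.

One such chain is v_1 = [[0, 1, 0, -2, 0]]^T, v_2 = [[1, 0, 0, 1, 0]]^T. Check: (A + 5I) v_2 = [[0, 0, 0, 0, 0]]^T = 0.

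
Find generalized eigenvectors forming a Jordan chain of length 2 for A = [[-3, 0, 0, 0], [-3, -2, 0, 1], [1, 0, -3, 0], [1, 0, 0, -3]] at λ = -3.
v_1 = [[1, 2, 0, 0]]^T, v_2 = [[0, -1, 1, 1]]^T

We seek v_1 ∈ ker((A + 3I)^2) \ ker(A + 3I), then set v_{i+1} = (A + 3I) v_i.

One such chain is v_1 = [[1, 2, 0, 0]]^T, v_2 = [[0, -1, 1, 1]]^T. Check: (A + 3I) v_2 = [[0, 0, 0, 0]]^T = 0.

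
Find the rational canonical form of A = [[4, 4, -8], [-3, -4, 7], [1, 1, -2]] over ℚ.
The invariant factors of A (the non-unit diagonal entries of the Smith normal form of xI - A over ℚ[x]) are x(x - 1)(x + 3), each dividing the next. The characteristic polynomial is their product, x(x - 1)(x + 3).

The rational canonical form is the block-diagonal matrix of companion matrices C(f_i):
R = [[0, 0, 0], [1, 0, 3], [0, 1, -2]].

R = [[0, 0, 0], [1, 0, 3], [0, 1, -2]]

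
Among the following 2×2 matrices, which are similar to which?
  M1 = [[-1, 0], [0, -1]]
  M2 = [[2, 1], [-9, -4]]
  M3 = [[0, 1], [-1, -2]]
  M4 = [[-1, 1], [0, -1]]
2 classes: {M1}, {M2, M3, M4}

Characteristic polynomials: χ_{M1} = (x + 1)^2, χ_{M2} = (x + 1)^2, χ_{M3} = (x + 1)^2, χ_{M4} = (x + 1)^2.

{M1}: invariant factors x + 1, x + 1.

{M2, M3, M4}: invariant factors (x + 1)^2.

Matrices are similar if and only if their invariant-factor lists agree; the partition into similarity classes is {M1}, {M2, M3, M4}.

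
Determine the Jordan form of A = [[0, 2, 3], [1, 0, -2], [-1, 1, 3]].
J = [[1, 1, 0], [0, 1, 1], [0, 0, 1]]

The characteristic polynomial is det(xI - A) = (x - 1)^3, so the eigenvalues are 1 (algebraic multiplicity 3).

For λ = 1: rank(A - I) = 2, rank((A - I)^2) = 1, rank((A - I)^3) = 0. The eigenspace has dimension 3 - 2 = 1, so there is 1 Jordan block; the rank sequence gives block sizes [3].

Assembling the blocks gives the Jordan form J above.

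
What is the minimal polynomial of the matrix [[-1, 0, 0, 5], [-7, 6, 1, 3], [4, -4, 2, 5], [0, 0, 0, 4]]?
m_A(x) = (x - 4)^3(x + 1)

The characteristic polynomial factors as (x - 4)^3(x + 1). The minimal polynomial is ∏(x - λ)^{k_λ} where k_λ is the size of the largest Jordan block at λ.

For λ = -1: rank(A + I) = 3, and the largest Jordan block has size 1 (the smallest k with rank((A + I)^k) = rank((A + I)^(k+1))).
For λ = 4: rank(A - 4I) = 3, and the largest Jordan block has size 3 (the smallest k with rank((A - 4I)^k) = rank((A - 4I)^(k+1))).

So m_A(x) = (x - 4)^3(x + 1).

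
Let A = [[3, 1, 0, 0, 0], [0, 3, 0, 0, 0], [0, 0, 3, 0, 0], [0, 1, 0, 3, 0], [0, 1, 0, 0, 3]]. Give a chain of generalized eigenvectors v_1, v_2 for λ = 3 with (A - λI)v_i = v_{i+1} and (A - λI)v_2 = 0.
We seek v_1 ∈ ker((A - 3I)^2) \ ker(A - 3I), then set v_{i+1} = (A - 3I) v_i.

One such chain is v_1 = [[-1, 1, 0, -2, 0]]^T, v_2 = [[1, 0, 0, 1, 1]]^T. Check: (A - 3I) v_2 = [[0, 0, 0, 0, 0]]^T = 0.

v_1 = [[-1, 1, 0, -2, 0]]^T, v_2 = [[1, 0, 0, 1, 1]]^T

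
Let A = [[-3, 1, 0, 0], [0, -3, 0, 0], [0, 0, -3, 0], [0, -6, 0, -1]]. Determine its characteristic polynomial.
χ_A(x) = (x + 1)(x + 3)^3

xI - A = [[x + 3, -1, 0, 0], [0, x + 3, 0, 0], [0, 0, x + 3, 0], [0, 6, 0, x + 1]].

Expanding det(xI - A) along the first row:
det(xI - A) = + (x + 3)·det([[x + 3, 0, 0], [0, x + 3, 0], [6, 0, x + 1]]) - (-1)·det([[0, 0, 0], [0, x + 3, 0], [0, 0, x + 1]]) + (0)·det([[0, x + 3, 0], [0, 0, 0], [0, 6, x + 1]]) - (0)·det([[0, x + 3, 0], [0, 0, x + 3], [0, 6, 0]]).

Evaluating gives χ_A(x) = x^4 + 10x^3 + 36x^2 + 54x + 27 = (x + 1)(x + 3)^3.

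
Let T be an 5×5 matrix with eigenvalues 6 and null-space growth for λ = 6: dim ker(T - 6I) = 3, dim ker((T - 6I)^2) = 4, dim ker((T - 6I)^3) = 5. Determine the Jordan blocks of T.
Jordan blocks: (6, 3), (6, 1), (6, 1)

λ = 6: successive nullity increments [3, 1, 1] count blocks of size ≥ k; block sizes are [3, 1, 1].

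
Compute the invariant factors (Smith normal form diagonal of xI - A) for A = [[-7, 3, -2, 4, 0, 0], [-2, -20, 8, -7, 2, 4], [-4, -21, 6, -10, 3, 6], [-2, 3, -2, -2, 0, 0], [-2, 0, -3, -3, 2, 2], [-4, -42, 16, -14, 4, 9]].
The Jordan structure of A has elementary divisors (x + 5)^3, (x - 1)^2, (x - 1). Arranging the block sizes at each eigenvalue in decreasing order and taking row products gives the invariant factors.

Invariant factors (smallest first, each dividing the next): x - 1, (x - 1)^2(x + 5)^3.

Check: the last factor (x - 1)^2(x + 5)^3 is the minimal polynomial, and the product (x - 1)^3(x + 5)^3 is the characteristic polynomial.

x - 1, (x - 1)^2(x + 5)^3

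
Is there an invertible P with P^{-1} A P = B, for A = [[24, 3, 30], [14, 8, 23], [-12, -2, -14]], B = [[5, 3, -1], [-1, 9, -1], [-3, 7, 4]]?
Two matrices over a field are similar if and only if they have the same invariant factors.

Both A and B have characteristic polynomial (x - 6)^3 and minimal polynomial (x - 6)^3. Computing further, both have invariant factors (x - 6)^3. Hence A and B are similar.

Yes.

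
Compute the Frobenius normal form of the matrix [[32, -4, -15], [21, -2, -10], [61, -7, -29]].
The invariant factors of A (the non-unit diagonal entries of the Smith normal form of xI - A over ℚ[x]) are (x - 1)(x^2 - 5), each dividing the next. The characteristic polynomial is their product, (x - 1)(x^2 - 5).

The rational canonical form is the block-diagonal matrix of companion matrices C(f_i):
R = [[0, 0, -5], [1, 0, 5], [0, 1, 1]].

Note the characteristic polynomial does not split into linear factors over ℚ, so A has no Jordan form over ℚ; the rational canonical form exists over any field.

R = [[0, 0, -5], [1, 0, 5], [0, 1, 1]]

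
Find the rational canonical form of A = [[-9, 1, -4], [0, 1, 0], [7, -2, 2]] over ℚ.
The invariant factors of A (the non-unit diagonal entries of the Smith normal form of xI - A over ℚ[x]) are (x - 1)(x + 2)(x + 5), each dividing the next. The characteristic polynomial is their product, (x - 1)(x + 2)(x + 5).

The rational canonical form is the block-diagonal matrix of companion matrices C(f_i):
R = [[0, 0, 10], [1, 0, -3], [0, 1, -6]].

R = [[0, 0, 10], [1, 0, -3], [0, 1, -6]]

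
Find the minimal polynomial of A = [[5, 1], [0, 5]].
The characteristic polynomial factors as (x - 5)^2. The minimal polynomial is ∏(x - λ)^{k_λ} where k_λ is the size of the largest Jordan block at λ.

For λ = 5: rank(A - 5I) = 1, and the largest Jordan block has size 2 (the smallest k with rank((A - 5I)^k) = rank((A - 5I)^(k+1))).

So m_A(x) = (x - 5)^2.

m_A(x) = (x - 5)^2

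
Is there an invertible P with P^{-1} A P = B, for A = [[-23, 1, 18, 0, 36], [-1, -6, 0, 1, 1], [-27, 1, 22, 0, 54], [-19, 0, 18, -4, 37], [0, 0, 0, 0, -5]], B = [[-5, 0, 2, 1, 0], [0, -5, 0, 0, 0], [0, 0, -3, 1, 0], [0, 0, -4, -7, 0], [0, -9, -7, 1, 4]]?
Both have characteristic polynomial (x - 4)(x + 5)^4, but the minimal polynomial of A is (x - 4)(x + 5)^3 while the minimal polynomial of B is (x - 4)(x + 5)^2. The minimal polynomial is a similarity invariant, so A and B are not similar.

No.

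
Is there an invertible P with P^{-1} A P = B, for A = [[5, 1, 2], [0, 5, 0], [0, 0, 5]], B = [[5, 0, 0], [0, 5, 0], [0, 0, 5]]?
No.

Both have characteristic polynomial (x - 5)^3, but the minimal polynomial of A is (x - 5)^2 while the minimal polynomial of B is x - 5. The minimal polynomial is a similarity invariant, so A and B are not similar.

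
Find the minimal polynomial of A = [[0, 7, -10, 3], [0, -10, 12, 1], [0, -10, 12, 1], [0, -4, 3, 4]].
m_A(x) = x^2(x - 3)^2

The characteristic polynomial factors as x^2(x - 3)^2. The minimal polynomial is ∏(x - λ)^{k_λ} where k_λ is the size of the largest Jordan block at λ.

For λ = 0: rank(A) = 3, and the largest Jordan block has size 2 (the smallest k with rank(A^k) = rank(A^(k+1))).
For λ = 3: rank(A - 3I) = 3, and the largest Jordan block has size 2 (the smallest k with rank((A - 3I)^k) = rank((A - 3I)^(k+1))).

So m_A(x) = x^2(x - 3)^2.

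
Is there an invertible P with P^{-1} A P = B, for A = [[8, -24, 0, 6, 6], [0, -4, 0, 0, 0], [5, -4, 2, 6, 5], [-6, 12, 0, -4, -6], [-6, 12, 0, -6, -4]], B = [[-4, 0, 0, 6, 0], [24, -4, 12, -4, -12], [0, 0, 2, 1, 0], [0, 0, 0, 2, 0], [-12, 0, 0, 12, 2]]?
Yes.

Two matrices over a field are similar if and only if they have the same invariant factors.

Both A and B have characteristic polynomial (x - 2)^3(x + 4)^2 and minimal polynomial (x - 2)^2(x + 4). Computing further, both have invariant factors (x - 2)(x + 4), (x - 2)^2(x + 4). Hence A and B are similar.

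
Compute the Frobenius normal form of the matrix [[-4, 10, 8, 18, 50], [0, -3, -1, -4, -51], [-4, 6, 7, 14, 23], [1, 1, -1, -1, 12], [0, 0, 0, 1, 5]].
R = [[0, 0, 0, 0, 48], [1, 0, 0, 0, -32], [0, 1, 0, 0, -20], [0, 0, 1, 0, 16], [0, 0, 0, 1, 4]]

The invariant factors of A (the non-unit diagonal entries of the Smith normal form of xI - A over ℚ[x]) are (x - 6)(x + 2)(x^3 - 4x + 4), each dividing the next. The characteristic polynomial is their product, (x - 6)(x + 2)(x^3 - 4x + 4).

The rational canonical form is the block-diagonal matrix of companion matrices C(f_i):
R = [[0, 0, 0, 0, 48], [1, 0, 0, 0, -32], [0, 1, 0, 0, -20], [0, 0, 1, 0, 16], [0, 0, 0, 1, 4]].

Note the characteristic polynomial does not split into linear factors over ℚ, so A has no Jordan form over ℚ; the rational canonical form exists over any field.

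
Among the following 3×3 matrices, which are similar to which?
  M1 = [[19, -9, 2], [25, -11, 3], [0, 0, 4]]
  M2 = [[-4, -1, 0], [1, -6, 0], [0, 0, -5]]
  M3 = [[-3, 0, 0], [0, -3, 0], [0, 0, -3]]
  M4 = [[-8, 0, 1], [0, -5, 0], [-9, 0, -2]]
Characteristic polynomials: χ_{M1} = (x - 4)^3, χ_{M2} = (x + 5)^3, χ_{M3} = (x + 3)^3, χ_{M4} = (x + 5)^3.

{M1}: invariant factors (x - 4)^3.

{M2, M4}: invariant factors x + 5, (x + 5)^2.

{M3}: invariant factors x + 3, x + 3, x + 3.

Matrices are similar if and only if their invariant-factor lists agree; the partition into similarity classes is {M1}, {M2, M4}, {M3}.

3 classes: {M1}, {M2, M4}, {M3}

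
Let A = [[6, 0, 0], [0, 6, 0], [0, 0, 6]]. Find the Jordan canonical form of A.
J = [[6, 0, 0], [0, 6, 0], [0, 0, 6]]

The characteristic polynomial is det(xI - A) = (x - 6)^3, so the eigenvalues are 6 (algebraic multiplicity 3).

For λ = 6: rank(A - 6I) = 0. The eigenspace has dimension 3 - 0 = 3, so there are 3 Jordan blocks; the rank sequence gives block sizes [1, 1, 1].

Assembling the blocks gives the Jordan form J above.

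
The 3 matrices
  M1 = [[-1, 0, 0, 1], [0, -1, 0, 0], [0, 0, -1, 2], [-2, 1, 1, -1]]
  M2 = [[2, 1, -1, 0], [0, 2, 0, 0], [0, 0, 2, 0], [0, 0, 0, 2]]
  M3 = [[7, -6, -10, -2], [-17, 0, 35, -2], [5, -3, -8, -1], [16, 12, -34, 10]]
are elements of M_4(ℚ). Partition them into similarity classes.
Characteristic polynomials: χ_{M1} = (x + 1)^4, χ_{M2} = (x - 2)^4, χ_{M3} = (x - 6)(x - 3)^2(x + 3).

{M1}: invariant factors x + 1, (x + 1)^3.

{M2}: invariant factors x - 2, x - 2, (x - 2)^2.

{M3}: invariant factors (x - 6)(x - 3)^2(x + 3).

Matrices are similar if and only if their invariant-factor lists agree; the partition into similarity classes is {M1}, {M2}, {M3}.

3 classes: {M1}, {M2}, {M3}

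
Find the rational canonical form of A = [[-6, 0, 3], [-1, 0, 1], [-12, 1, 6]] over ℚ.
R = [[0, 0, 3], [1, 0, 1], [0, 1, 0]]

The invariant factors of A (the non-unit diagonal entries of the Smith normal form of xI - A over ℚ[x]) are x^3 - x - 3, each dividing the next. The characteristic polynomial is their product, x^3 - x - 3.

The rational canonical form is the block-diagonal matrix of companion matrices C(f_i):
R = [[0, 0, 3], [1, 0, 1], [0, 1, 0]].

Note the characteristic polynomial does not split into linear factors over ℚ, so A has no Jordan form over ℚ; the rational canonical form exists over any field.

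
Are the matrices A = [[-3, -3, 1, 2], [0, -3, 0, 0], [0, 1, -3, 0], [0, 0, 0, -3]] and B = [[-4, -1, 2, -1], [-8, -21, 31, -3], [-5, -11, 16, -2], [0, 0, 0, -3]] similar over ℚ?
Two matrices over a field are similar if and only if they have the same invariant factors.

Both A and B have characteristic polynomial (x + 3)^4 and minimal polynomial (x + 3)^3. Computing further, both have invariant factors x + 3, (x + 3)^3. Hence A and B are similar.

Yes.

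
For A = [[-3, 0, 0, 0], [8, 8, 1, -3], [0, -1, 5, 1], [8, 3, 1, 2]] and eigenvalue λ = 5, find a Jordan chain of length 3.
v_1 = [[0, 0, 3, 1]]^T, v_2 = [[0, 0, 1, 0]]^T, v_3 = [[0, 1, 0, 1]]^T

We seek v_1 ∈ ker((A - 5I)^3) \ ker((A - 5I)^2), then set v_{i+1} = (A - 5I) v_i.

One such chain is v_1 = [[0, 0, 3, 1]]^T, v_2 = [[0, 0, 1, 0]]^T, v_3 = [[0, 1, 0, 1]]^T. Check: (A - 5I) v_3 = [[0, 0, 0, 0]]^T = 0.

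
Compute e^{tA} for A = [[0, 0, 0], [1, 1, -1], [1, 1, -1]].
A has Jordan form J = [[0, 1, 0], [0, 0, 0], [0, 0, 0]] with A = PJP^{-1}, so e^{tA} = P e^{tJ} P^{-1}.

For a Jordan block J_k(λ), e^{tJ_k(λ)} = e^{λt} · (I + tN + t^2 N^2/2! + ... + t^{k-1} N^{k-1}/(k-1)!) where N is the nilpotent superdiagonal part.

Assembling the blocks and conjugating back gives the entries of e^{tA} as shown above.

e^{tA} = [[1, 0, 0], [t, t + 1, -t], [t, t, 1 - t]]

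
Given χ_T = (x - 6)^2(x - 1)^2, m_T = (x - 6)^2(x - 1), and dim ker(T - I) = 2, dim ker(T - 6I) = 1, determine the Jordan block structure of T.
Jordan blocks: (1, 1), (1, 1), (6, 2)

λ = 1: algebraic multiplicity 2 (exponent in χ_T), largest block size 1 (exponent in m_T), 2 blocks (geometric multiplicity). These force block sizes [1, 1].
λ = 6: algebraic multiplicity 2 (exponent in χ_T), largest block size 2 (exponent in m_T), 1 block (geometric multiplicity). This forces block sizes [2].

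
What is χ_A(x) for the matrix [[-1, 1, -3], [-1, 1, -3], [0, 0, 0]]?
χ_A(x) = x^3

xI - A = [[x + 1, -1, 3], [1, x - 1, 3], [0, 0, x]].

Expanding det(xI - A) along the first row:
det(xI - A) = + (x + 1)·det([[x - 1, 3], [0, x]]) - (-1)·det([[1, 3], [0, x]]) + (3)·det([[1, x - 1], [0, 0]]).

Evaluating gives χ_A(x) = x^3.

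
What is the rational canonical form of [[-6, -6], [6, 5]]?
The invariant factors of A (the non-unit diagonal entries of the Smith normal form of xI - A over ℚ[x]) are x^2 + x + 6, each dividing the next. The characteristic polynomial is their product, x^2 + x + 6.

The rational canonical form is the block-diagonal matrix of companion matrices C(f_i):
R = [[0, -6], [1, -1]].

Note the characteristic polynomial does not split into linear factors over ℚ, so A has no Jordan form over ℚ; the rational canonical form exists over any field.

R = [[0, -6], [1, -1]]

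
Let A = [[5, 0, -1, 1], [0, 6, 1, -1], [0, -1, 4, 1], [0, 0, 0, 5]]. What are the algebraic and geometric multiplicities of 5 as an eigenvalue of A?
algebraic multiplicity 4, geometric multiplicity 2

The characteristic polynomial is (x - 5)^4, so the factor x - 5 appears with exponent 4: the algebraic multiplicity is 4.

rank(A - 5I) = 2, so the eigenspace has dimension 4 - 2 = 2: the geometric multiplicity is 2.

Since 2 < 4, A is not diagonalizable.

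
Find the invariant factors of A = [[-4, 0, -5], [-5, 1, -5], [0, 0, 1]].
x - 1, (x - 1)(x + 4)

The Jordan structure of A has elementary divisors (x + 4), (x - 1), (x - 1). Arranging the block sizes at each eigenvalue in decreasing order and taking row products gives the invariant factors.

Invariant factors (smallest first, each dividing the next): x - 1, (x - 1)(x + 4).

Check: the last factor (x - 1)(x + 4) is the minimal polynomial, and the product (x - 1)^2(x + 4) is the characteristic polynomial.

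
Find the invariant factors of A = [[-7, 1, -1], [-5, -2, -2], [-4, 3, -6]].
The Jordan structure of A has elementary divisors (x + 5)^3. Arranging the block sizes at each eigenvalue in decreasing order and taking row products gives the invariant factors.

Invariant factors (smallest first, each dividing the next): (x + 5)^3.

Check: the last factor (x + 5)^3 is the minimal polynomial, and the product (x + 5)^3 is the characteristic polynomial.

(x + 5)^3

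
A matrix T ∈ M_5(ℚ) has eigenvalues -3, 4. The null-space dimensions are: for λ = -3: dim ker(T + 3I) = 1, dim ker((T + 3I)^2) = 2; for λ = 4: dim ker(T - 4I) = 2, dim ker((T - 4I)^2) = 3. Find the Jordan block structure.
λ = -3: successive nullity increments [1, 1] count blocks of size ≥ k; block sizes are [2].
λ = 4: successive nullity increments [2, 1] count blocks of size ≥ k; block sizes are [2, 1].

Jordan blocks: (-3, 2), (4, 2), (4, 1)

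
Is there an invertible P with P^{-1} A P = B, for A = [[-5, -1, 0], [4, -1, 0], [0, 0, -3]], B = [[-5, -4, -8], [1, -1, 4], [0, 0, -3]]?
Two matrices over a field are similar if and only if they have the same invariant factors.

Both A and B have characteristic polynomial (x + 3)^3 and minimal polynomial (x + 3)^2. Computing further, both have invariant factors x + 3, (x + 3)^2. Hence A and B are similar.

Yes.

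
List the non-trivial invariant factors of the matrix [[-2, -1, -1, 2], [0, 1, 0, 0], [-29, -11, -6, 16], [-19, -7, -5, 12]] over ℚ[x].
x - 1, (x - 2)(x - 1)^2

The Jordan structure of A has elementary divisors (x - 1)^2, (x - 1), (x - 2). Arranging the block sizes at each eigenvalue in decreasing order and taking row products gives the invariant factors.

Invariant factors (smallest first, each dividing the next): x - 1, (x - 2)(x - 1)^2.

Check: the last factor (x - 2)(x - 1)^2 is the minimal polynomial, and the product (x - 2)(x - 1)^3 is the characteristic polynomial.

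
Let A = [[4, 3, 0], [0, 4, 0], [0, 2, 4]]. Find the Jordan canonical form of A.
J = [[4, 1, 0], [0, 4, 0], [0, 0, 4]]

The characteristic polynomial is det(xI - A) = (x - 4)^3, so the eigenvalues are 4 (algebraic multiplicity 3).

For λ = 4: rank(A - 4I) = 1, rank((A - 4I)^2) = 0. The eigenspace has dimension 3 - 1 = 2, so there are 2 Jordan blocks; the rank sequence gives block sizes [2, 1].

Assembling the blocks gives the Jordan form J above.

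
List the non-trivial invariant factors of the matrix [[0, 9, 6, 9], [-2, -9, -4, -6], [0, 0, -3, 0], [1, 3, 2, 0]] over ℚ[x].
x + 3, x + 3, (x + 3)^2

The Jordan structure of A has elementary divisors (x + 3)^2, (x + 3), (x + 3). Arranging the block sizes at each eigenvalue in decreasing order and taking row products gives the invariant factors.

Invariant factors (smallest first, each dividing the next): x + 3, x + 3, (x + 3)^2.

Check: the last factor (x + 3)^2 is the minimal polynomial, and the product (x + 3)^4 is the characteristic polynomial.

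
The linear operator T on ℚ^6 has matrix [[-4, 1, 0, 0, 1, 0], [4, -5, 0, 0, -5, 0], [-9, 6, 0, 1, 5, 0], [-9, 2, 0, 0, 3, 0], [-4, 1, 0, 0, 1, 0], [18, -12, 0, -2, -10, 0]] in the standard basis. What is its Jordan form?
J = [[-4, 1, 0, 0, 0, 0], [0, -4, 0, 0, 0, 0], [0, 0, 0, 1, 0, 0], [0, 0, 0, 0, 1, 0], [0, 0, 0, 0, 0, 0], [0, 0, 0, 0, 0, 0]]

The characteristic polynomial is det(xI - A) = x^4(x + 4)^2, so the eigenvalues are -4 (algebraic multiplicity 2), 0 (algebraic multiplicity 4).

For λ = -4: rank(A + 4I) = 5, rank((A + 4I)^2) = 4. The eigenspace has dimension 6 - 5 = 1, so there is 1 Jordan block; the rank sequence gives block sizes [2].

For λ = 0: rank(A) = 4, rank(A^2) = 3, rank(A^3) = 2. The eigenspace has dimension 6 - 4 = 2, so there are 2 Jordan blocks; the rank sequence gives block sizes [3, 1].

Assembling the blocks gives the Jordan form J above.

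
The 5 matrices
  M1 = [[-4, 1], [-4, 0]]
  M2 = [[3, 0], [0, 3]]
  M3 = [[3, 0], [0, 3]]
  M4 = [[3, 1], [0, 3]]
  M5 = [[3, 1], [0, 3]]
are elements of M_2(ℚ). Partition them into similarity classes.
Characteristic polynomials: χ_{M1} = (x + 2)^2, χ_{M2} = (x - 3)^2, χ_{M3} = (x - 3)^2, χ_{M4} = (x - 3)^2, χ_{M5} = (x - 3)^2.

{M1}: invariant factors (x + 2)^2.

{M2, M3}: invariant factors x - 3, x - 3.

{M4, M5}: invariant factors (x - 3)^2.

Matrices are similar if and only if their invariant-factor lists agree; the partition into similarity classes is {M1}, {M2, M3}, {M4, M5}.

3 classes: {M1}, {M2, M3}, {M4, M5}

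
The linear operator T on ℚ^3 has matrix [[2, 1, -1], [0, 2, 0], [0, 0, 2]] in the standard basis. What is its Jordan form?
J = [[2, 1, 0], [0, 2, 0], [0, 0, 2]]

The characteristic polynomial is det(xI - A) = (x - 2)^3, so the eigenvalues are 2 (algebraic multiplicity 3).

For λ = 2: rank(A - 2I) = 1, rank((A - 2I)^2) = 0. The eigenspace has dimension 3 - 1 = 2, so there are 2 Jordan blocks; the rank sequence gives block sizes [2, 1].

Assembling the blocks gives the Jordan form J above.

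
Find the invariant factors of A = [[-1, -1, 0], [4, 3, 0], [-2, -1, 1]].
The Jordan structure of A has elementary divisors (x - 1)^2, (x - 1). Arranging the block sizes at each eigenvalue in decreasing order and taking row products gives the invariant factors.

Invariant factors (smallest first, each dividing the next): x - 1, (x - 1)^2.

Check: the last factor (x - 1)^2 is the minimal polynomial, and the product (x - 1)^3 is the characteristic polynomial.

x - 1, (x - 1)^2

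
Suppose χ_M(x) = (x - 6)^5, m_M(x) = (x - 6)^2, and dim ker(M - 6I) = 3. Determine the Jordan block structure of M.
λ = 6: algebraic multiplicity 5 (exponent in χ_M), largest block size 2 (exponent in m_M), 3 blocks (geometric multiplicity). These force block sizes [2, 2, 1].

Jordan blocks: (6, 2), (6, 2), (6, 1)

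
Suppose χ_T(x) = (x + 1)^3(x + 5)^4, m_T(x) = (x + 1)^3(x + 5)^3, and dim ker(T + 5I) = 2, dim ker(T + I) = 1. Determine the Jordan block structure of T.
Jordan blocks: (-5, 3), (-5, 1), (-1, 3)

λ = -5: algebraic multiplicity 4 (exponent in χ_T), largest block size 3 (exponent in m_T), 2 blocks (geometric multiplicity). These force block sizes [3, 1].
λ = -1: algebraic multiplicity 3 (exponent in χ_T), largest block size 3 (exponent in m_T), 1 block (geometric multiplicity). This forces block sizes [3].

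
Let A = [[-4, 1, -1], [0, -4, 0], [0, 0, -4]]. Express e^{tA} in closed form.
e^{tA} = [[e^{-4*t}, t*e^{-4*t}, -t*e^{-4*t}], [0, e^{-4*t}, 0], [0, 0, e^{-4*t}]]

A has Jordan form J = [[-4, 1, 0], [0, -4, 0], [0, 0, -4]] with A = PJP^{-1}, so e^{tA} = P e^{tJ} P^{-1}.

For a Jordan block J_k(λ), e^{tJ_k(λ)} = e^{λt} · (I + tN + t^2 N^2/2! + ... + t^{k-1} N^{k-1}/(k-1)!) where N is the nilpotent superdiagonal part.

Assembling the blocks and conjugating back gives the entries of e^{tA} as shown above.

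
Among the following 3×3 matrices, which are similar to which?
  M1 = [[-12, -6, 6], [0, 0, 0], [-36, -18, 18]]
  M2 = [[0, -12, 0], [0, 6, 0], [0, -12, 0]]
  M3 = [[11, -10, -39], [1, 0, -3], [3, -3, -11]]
Characteristic polynomials: χ_{M1} = x^2(x - 6), χ_{M2} = x^2(x - 6), χ_{M3} = (x - 1)^2(x + 2).

{M1, M2}: invariant factors x, x(x - 6).

{M3}: invariant factors (x - 1)^2(x + 2).

Matrices are similar if and only if their invariant-factor lists agree; the partition into similarity classes is {M1, M2}, {M3}.

2 classes: {M1, M2}, {M3}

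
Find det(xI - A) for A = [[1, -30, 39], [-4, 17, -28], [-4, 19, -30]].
xI - A = [[x - 1, 30, -39], [4, x - 17, 28], [4, -19, x + 30]].

Expanding det(xI - A) along the first row:
det(xI - A) = + (x - 1)·det([[x - 17, 28], [-19, x + 30]]) - (30)·det([[4, 28], [4, x + 30]]) + (-39)·det([[4, x - 17], [4, -19]]).

Evaluating gives χ_A(x) = x^3 + 12x^2 + 45x + 50 = (x + 2)(x + 5)^2.

χ_A(x) = (x + 2)(x + 5)^2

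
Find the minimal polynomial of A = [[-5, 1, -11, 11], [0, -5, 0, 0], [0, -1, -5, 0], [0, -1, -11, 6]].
The characteristic polynomial factors as (x - 6)(x + 5)^3. The minimal polynomial is ∏(x - λ)^{k_λ} where k_λ is the size of the largest Jordan block at λ.

For λ = -5: rank(A + 5I) = 2, and the largest Jordan block has size 2 (the smallest k with rank((A + 5I)^k) = rank((A + 5I)^(k+1))).
For λ = 6: rank(A - 6I) = 3, and the largest Jordan block has size 1 (the smallest k with rank((A - 6I)^k) = rank((A - 6I)^(k+1))).

So m_A(x) = (x - 6)(x + 5)^2.

m_A(x) = (x - 6)(x + 5)^2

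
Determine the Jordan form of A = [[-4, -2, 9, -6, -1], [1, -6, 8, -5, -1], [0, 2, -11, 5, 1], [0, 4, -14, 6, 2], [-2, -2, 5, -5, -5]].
The characteristic polynomial is det(xI - A) = (x + 4)^5, so the eigenvalues are -4 (algebraic multiplicity 5).

For λ = -4: rank(A + 4I) = 3, rank((A + 4I)^2) = 1, rank((A + 4I)^3) = 0. The eigenspace has dimension 5 - 3 = 2, so there are 2 Jordan blocks; the rank sequence gives block sizes [3, 2].

Assembling the blocks gives the Jordan form J above.

J = [[-4, 1, 0, 0, 0], [0, -4, 1, 0, 0], [0, 0, -4, 0, 0], [0, 0, 0, -4, 1], [0, 0, 0, 0, -4]]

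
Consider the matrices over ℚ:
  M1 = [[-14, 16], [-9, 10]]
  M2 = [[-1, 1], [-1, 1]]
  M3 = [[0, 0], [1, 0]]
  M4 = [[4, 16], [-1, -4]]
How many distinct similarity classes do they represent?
2 classes: {M1}, {M2, M3, M4}

Characteristic polynomials: χ_{M1} = (x + 2)^2, χ_{M2} = x^2, χ_{M3} = x^2, χ_{M4} = x^2.

{M1}: invariant factors (x + 2)^2.

{M2, M3, M4}: invariant factors x^2.

Matrices are similar if and only if their invariant-factor lists agree; the partition into similarity classes is {M1}, {M2, M3, M4}.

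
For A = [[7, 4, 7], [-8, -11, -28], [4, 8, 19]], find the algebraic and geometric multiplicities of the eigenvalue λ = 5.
algebraic multiplicity 3, geometric multiplicity 2

The characteristic polynomial is (x - 5)^3, so the factor x - 5 appears with exponent 3: the algebraic multiplicity is 3.

rank(A - 5I) = 1, so the eigenspace has dimension 3 - 1 = 2: the geometric multiplicity is 2.

Since 2 < 3, A is not diagonalizable.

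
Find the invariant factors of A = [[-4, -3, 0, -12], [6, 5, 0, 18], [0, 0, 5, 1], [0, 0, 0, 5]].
The Jordan structure of A has elementary divisors (x + 1), (x - 2), (x - 5)^2. Arranging the block sizes at each eigenvalue in decreasing order and taking row products gives the invariant factors.

Invariant factors (smallest first, each dividing the next): (x - 5)^2(x - 2)(x + 1).

Check: the last factor (x - 5)^2(x - 2)(x + 1) is the minimal polynomial, and the product (x - 5)^2(x - 2)(x + 1) is the characteristic polynomial.

(x - 5)^2(x - 2)(x + 1)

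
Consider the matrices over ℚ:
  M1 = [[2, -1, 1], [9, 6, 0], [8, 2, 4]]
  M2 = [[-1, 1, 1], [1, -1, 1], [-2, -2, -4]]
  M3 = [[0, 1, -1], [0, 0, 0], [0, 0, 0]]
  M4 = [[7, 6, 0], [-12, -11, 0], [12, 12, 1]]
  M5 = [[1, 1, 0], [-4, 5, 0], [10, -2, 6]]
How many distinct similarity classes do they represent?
4 classes: {M1, M5}, {M2}, {M3}, {M4}

Characteristic polynomials: χ_{M1} = (x - 6)(x - 3)^2, χ_{M2} = (x + 2)^3, χ_{M3} = x^3, χ_{M4} = (x - 1)^2(x + 5), χ_{M5} = (x - 6)(x - 3)^2.

{M1, M5}: invariant factors (x - 6)(x - 3)^2.

{M2}: invariant factors x + 2, (x + 2)^2.

{M3}: invariant factors x, x^2.

{M4}: invariant factors x - 1, (x - 1)(x + 5).

Matrices are similar if and only if their invariant-factor lists agree; the partition into similarity classes is {M1, M5}, {M2}, {M3}, {M4}.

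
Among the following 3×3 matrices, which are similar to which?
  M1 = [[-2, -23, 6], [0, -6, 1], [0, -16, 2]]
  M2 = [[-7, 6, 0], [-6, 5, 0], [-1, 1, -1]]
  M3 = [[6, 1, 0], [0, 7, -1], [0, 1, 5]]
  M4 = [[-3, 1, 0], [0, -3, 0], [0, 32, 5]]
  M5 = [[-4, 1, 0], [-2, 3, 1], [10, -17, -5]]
4 classes: {M1, M5}, {M2}, {M3}, {M4}

Characteristic polynomials: χ_{M1} = (x + 2)^3, χ_{M2} = (x + 1)^3, χ_{M3} = (x - 6)^3, χ_{M4} = (x - 5)(x + 3)^2, χ_{M5} = (x + 2)^3.

{M1, M5}: invariant factors (x + 2)^3.

{M2}: invariant factors x + 1, (x + 1)^2.

{M3}: invariant factors (x - 6)^3.

{M4}: invariant factors (x - 5)(x + 3)^2.

Matrices are similar if and only if their invariant-factor lists agree; the partition into similarity classes is {M1, M5}, {M2}, {M3}, {M4}.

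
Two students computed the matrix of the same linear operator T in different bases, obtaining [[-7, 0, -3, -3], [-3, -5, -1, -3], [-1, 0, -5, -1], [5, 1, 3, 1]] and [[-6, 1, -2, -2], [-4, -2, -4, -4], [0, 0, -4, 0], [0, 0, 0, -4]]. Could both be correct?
Both have characteristic polynomial (x + 4)^4, but the minimal polynomial of A is (x + 4)^3 while the minimal polynomial of B is (x + 4)^2. The minimal polynomial is a similarity invariant, so A and B are not similar.

No.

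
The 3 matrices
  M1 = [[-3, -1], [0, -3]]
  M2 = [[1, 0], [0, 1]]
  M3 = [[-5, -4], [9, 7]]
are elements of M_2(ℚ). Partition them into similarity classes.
Characteristic polynomials: χ_{M1} = (x + 3)^2, χ_{M2} = (x - 1)^2, χ_{M3} = (x - 1)^2.

{M1}: invariant factors (x + 3)^2.

{M2}: invariant factors x - 1, x - 1.

{M3}: invariant factors (x - 1)^2.

Matrices are similar if and only if their invariant-factor lists agree; the partition into similarity classes is {M1}, {M2}, {M3}.

3 classes: {M1}, {M2}, {M3}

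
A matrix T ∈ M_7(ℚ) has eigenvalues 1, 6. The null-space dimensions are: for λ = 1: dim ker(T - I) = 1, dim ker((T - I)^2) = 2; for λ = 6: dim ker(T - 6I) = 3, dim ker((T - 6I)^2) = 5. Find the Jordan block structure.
λ = 1: successive nullity increments [1, 1] count blocks of size ≥ k; block sizes are [2].
λ = 6: successive nullity increments [3, 2] count blocks of size ≥ k; block sizes are [2, 2, 1].

Jordan blocks: (1, 2), (6, 2), (6, 2), (6, 1)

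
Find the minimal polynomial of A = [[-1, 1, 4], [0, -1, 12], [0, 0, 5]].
m_A(x) = (x - 5)(x + 1)^2

The characteristic polynomial factors as (x - 5)(x + 1)^2. The minimal polynomial is ∏(x - λ)^{k_λ} where k_λ is the size of the largest Jordan block at λ.

For λ = -1: rank(A + I) = 2, and the largest Jordan block has size 2 (the smallest k with rank((A + I)^k) = rank((A + I)^(k+1))).
For λ = 5: rank(A - 5I) = 2, and the largest Jordan block has size 1 (the smallest k with rank((A - 5I)^k) = rank((A - 5I)^(k+1))).

So m_A(x) = (x - 5)(x + 1)^2.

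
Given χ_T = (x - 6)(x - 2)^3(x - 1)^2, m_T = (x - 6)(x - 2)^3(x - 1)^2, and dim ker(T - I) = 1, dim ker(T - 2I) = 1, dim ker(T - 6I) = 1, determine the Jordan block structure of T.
Jordan blocks: (1, 2), (2, 3), (6, 1)

λ = 1: algebraic multiplicity 2 (exponent in χ_T), largest block size 2 (exponent in m_T), 1 block (geometric multiplicity). This forces block sizes [2].
λ = 2: algebraic multiplicity 3 (exponent in χ_T), largest block size 3 (exponent in m_T), 1 block (geometric multiplicity). This forces block sizes [3].
λ = 6: algebraic multiplicity 1 (exponent in χ_T), largest block size 1 (exponent in m_T), 1 block (geometric multiplicity). This forces block sizes [1].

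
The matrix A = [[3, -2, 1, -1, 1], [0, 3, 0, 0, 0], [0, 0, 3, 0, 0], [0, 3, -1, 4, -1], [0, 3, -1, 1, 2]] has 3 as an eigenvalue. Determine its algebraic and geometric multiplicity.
algebraic multiplicity 5, geometric multiplicity 3

The characteristic polynomial is (x - 3)^5, so the factor x - 3 appears with exponent 5: the algebraic multiplicity is 5.

rank(A - 3I) = 2, so the eigenspace has dimension 5 - 2 = 3: the geometric multiplicity is 3.

Since 3 < 5, A is not diagonalizable.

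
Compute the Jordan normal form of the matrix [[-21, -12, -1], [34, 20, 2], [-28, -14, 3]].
J = [[-4, 0, 0], [0, 3, 1], [0, 0, 3]]

The characteristic polynomial is det(xI - A) = (x - 3)^2(x + 4), so the eigenvalues are -4 (algebraic multiplicity 1), 3 (algebraic multiplicity 2).

For λ = -4: algebraic multiplicity 1 gives one 1×1 block.

For λ = 3: rank(A - 3I) = 2, rank((A - 3I)^2) = 1. The eigenspace has dimension 3 - 2 = 1, so there is 1 Jordan block; the rank sequence gives block sizes [2].

Assembling the blocks gives the Jordan form J above.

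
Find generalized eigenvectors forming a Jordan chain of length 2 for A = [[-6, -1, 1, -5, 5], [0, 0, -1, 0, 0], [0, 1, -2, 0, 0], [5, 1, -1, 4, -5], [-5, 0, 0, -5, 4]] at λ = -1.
We seek v_1 ∈ ker((A + I)^2) \ ker(A + I), then set v_{i+1} = (A + I) v_i.

One such chain is v_1 = [[1, 1, 0, -1, 0]]^T, v_2 = [[-1, 1, 1, 1, 0]]^T. Check: (A + I) v_2 = [[0, 0, 0, 0, 0]]^T = 0.

v_1 = [[1, 1, 0, -1, 0]]^T, v_2 = [[-1, 1, 1, 1, 0]]^T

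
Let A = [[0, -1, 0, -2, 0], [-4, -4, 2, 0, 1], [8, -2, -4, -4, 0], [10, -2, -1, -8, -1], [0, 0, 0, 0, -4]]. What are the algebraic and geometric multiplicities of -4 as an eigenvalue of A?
The characteristic polynomial is (x + 4)^5, so the factor x + 4 appears with exponent 5: the algebraic multiplicity is 5.

rank(A + 4I) = 3, so the eigenspace has dimension 5 - 3 = 2: the geometric multiplicity is 2.

Since 2 < 5, A is not diagonalizable.

algebraic multiplicity 5, geometric multiplicity 2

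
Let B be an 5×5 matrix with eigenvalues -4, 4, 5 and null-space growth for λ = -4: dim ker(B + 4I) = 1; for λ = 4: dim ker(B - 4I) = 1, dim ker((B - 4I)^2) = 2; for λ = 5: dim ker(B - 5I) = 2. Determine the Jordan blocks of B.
λ = -4: successive nullity increments [1] count blocks of size ≥ k; block sizes are [1].
λ = 4: successive nullity increments [1, 1] count blocks of size ≥ k; block sizes are [2].
λ = 5: successive nullity increments [2] count blocks of size ≥ k; block sizes are [1, 1].

Jordan blocks: (-4, 1), (4, 2), (5, 1), (5, 1)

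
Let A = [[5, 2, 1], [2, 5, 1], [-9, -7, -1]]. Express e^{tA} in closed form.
e^{tA} = [[(-t^2 + 4*t + 2)*e^{3*t}/2, t*(t + 4)*e^{3*t}/2, t*e^{3*t}], [t*(4 - t)*e^{3*t}/2, (t^2 + 4*t + 2)*e^{3*t}/2, t*e^{3*t}], [t*(2*t - 9)*e^{3*t}, t*(-2*t - 7)*e^{3*t}, (1 - 4*t)*e^{3*t}]]

A has Jordan form J = [[3, 1, 0], [0, 3, 1], [0, 0, 3]] with A = PJP^{-1}, so e^{tA} = P e^{tJ} P^{-1}.

For a Jordan block J_k(λ), e^{tJ_k(λ)} = e^{λt} · (I + tN + t^2 N^2/2! + ... + t^{k-1} N^{k-1}/(k-1)!) where N is the nilpotent superdiagonal part.

Assembling the blocks and conjugating back gives the entries of e^{tA} as shown above.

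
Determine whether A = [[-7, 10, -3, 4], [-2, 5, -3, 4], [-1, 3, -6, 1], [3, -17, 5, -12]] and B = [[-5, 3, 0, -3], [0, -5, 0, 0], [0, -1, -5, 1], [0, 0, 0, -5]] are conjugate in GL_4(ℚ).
No.

Both have characteristic polynomial (x + 5)^4, but the minimal polynomial of A is (x + 5)^3 while the minimal polynomial of B is (x + 5)^2. The minimal polynomial is a similarity invariant, so A and B are not similar.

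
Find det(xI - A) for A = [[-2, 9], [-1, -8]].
xI - A = [[x + 2, -9], [1, x + 8]].

Expanding det(xI - A) along the first row:
det(xI - A) = + (x + 2)·det([[x + 8]]) - (-9)·det([[1]]).

Evaluating gives χ_A(x) = x^2 + 10x + 25 = (x + 5)^2.

χ_A(x) = (x + 5)^2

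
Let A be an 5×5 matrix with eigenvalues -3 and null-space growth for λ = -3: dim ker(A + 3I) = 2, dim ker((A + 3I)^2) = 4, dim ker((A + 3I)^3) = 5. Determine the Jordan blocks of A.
λ = -3: successive nullity increments [2, 2, 1] count blocks of size ≥ k; block sizes are [3, 2].

Jordan blocks: (-3, 3), (-3, 2)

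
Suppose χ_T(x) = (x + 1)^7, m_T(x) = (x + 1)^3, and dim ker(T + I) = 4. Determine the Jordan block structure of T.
Jordan blocks: (-1, 3), (-1, 2), (-1, 1), (-1, 1)

λ = -1: algebraic multiplicity 7 (exponent in χ_T), largest block size 3 (exponent in m_T), 4 blocks (geometric multiplicity). These force block sizes [3, 2, 1, 1].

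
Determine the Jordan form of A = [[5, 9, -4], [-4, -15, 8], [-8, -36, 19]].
J = [[3, 1, 0], [0, 3, 0], [0, 0, 3]]

The characteristic polynomial is det(xI - A) = (x - 3)^3, so the eigenvalues are 3 (algebraic multiplicity 3).

For λ = 3: rank(A - 3I) = 1, rank((A - 3I)^2) = 0. The eigenspace has dimension 3 - 1 = 2, so there are 2 Jordan blocks; the rank sequence gives block sizes [2, 1].

Assembling the blocks gives the Jordan form J above.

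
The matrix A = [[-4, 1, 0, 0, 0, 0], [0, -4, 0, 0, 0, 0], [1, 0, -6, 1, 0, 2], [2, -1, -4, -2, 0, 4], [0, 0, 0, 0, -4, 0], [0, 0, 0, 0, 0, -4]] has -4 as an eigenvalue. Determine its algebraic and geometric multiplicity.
The characteristic polynomial is (x + 4)^6, so the factor x + 4 appears with exponent 6: the algebraic multiplicity is 6.

rank(A + 4I) = 2, so the eigenspace has dimension 6 - 2 = 4: the geometric multiplicity is 4.

Since 4 < 6, A is not diagonalizable.

algebraic multiplicity 6, geometric multiplicity 4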